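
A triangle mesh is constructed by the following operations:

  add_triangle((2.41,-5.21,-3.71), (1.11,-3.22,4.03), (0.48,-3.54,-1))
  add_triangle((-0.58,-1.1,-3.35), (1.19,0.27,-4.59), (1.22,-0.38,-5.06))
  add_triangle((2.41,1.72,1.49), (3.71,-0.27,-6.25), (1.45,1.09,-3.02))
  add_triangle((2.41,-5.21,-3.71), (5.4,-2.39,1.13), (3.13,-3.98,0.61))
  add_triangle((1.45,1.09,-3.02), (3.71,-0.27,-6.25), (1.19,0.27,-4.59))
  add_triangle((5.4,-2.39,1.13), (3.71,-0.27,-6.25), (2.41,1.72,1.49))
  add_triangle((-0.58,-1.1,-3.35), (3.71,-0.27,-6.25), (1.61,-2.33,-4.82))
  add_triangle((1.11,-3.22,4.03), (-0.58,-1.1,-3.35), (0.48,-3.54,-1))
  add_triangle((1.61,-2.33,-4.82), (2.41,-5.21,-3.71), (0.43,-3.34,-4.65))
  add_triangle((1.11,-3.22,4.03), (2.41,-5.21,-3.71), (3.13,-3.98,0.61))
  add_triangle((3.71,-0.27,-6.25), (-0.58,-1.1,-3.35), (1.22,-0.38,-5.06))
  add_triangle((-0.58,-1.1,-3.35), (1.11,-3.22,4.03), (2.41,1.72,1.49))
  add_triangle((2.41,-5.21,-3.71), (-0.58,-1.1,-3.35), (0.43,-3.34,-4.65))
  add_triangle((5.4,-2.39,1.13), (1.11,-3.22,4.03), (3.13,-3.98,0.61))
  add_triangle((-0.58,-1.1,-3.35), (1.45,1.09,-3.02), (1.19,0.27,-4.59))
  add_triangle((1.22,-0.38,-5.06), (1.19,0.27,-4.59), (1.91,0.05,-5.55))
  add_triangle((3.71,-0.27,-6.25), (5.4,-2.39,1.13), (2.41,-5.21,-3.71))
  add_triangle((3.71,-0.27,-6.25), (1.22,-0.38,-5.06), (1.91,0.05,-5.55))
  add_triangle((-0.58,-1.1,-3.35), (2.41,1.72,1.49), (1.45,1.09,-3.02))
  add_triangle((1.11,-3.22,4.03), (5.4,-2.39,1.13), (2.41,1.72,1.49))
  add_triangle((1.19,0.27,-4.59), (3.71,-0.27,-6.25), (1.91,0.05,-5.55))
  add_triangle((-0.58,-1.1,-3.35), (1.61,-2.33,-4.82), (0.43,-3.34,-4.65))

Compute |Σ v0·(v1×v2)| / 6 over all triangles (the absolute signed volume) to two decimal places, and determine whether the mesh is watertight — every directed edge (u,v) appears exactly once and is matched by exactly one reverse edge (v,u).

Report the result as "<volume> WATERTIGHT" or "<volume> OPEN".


Per-triangle v0·(v1×v2)/6:
  t1: +5.8541
  t2: +0.6598
  t3: +4.7793
  t4: +9.6736
  t5: +1.7838
  t6: +18.8391
  t7: +4.4320
  t8: +0.9175
  t9: +4.1100
  t10: +8.2118
  t11: +1.3430
  t12: -5.7423
  t13: -0.3373
  t14: +8.9790
  t15: +0.3491
  t16: +0.2637
  t17: +31.4053
  t18: +0.7711
  t19: -1.1455
  t20: +11.9453
  t21: +0.2121
  t22: +1.9593
Σ = +109.2639 → |volume| = 109.26

Directed edges: 66 total; 6 unmatched, e.g. (0.48,-3.54,-1)→(2.41,-5.21,-3.71) → open.

109.26 OPEN


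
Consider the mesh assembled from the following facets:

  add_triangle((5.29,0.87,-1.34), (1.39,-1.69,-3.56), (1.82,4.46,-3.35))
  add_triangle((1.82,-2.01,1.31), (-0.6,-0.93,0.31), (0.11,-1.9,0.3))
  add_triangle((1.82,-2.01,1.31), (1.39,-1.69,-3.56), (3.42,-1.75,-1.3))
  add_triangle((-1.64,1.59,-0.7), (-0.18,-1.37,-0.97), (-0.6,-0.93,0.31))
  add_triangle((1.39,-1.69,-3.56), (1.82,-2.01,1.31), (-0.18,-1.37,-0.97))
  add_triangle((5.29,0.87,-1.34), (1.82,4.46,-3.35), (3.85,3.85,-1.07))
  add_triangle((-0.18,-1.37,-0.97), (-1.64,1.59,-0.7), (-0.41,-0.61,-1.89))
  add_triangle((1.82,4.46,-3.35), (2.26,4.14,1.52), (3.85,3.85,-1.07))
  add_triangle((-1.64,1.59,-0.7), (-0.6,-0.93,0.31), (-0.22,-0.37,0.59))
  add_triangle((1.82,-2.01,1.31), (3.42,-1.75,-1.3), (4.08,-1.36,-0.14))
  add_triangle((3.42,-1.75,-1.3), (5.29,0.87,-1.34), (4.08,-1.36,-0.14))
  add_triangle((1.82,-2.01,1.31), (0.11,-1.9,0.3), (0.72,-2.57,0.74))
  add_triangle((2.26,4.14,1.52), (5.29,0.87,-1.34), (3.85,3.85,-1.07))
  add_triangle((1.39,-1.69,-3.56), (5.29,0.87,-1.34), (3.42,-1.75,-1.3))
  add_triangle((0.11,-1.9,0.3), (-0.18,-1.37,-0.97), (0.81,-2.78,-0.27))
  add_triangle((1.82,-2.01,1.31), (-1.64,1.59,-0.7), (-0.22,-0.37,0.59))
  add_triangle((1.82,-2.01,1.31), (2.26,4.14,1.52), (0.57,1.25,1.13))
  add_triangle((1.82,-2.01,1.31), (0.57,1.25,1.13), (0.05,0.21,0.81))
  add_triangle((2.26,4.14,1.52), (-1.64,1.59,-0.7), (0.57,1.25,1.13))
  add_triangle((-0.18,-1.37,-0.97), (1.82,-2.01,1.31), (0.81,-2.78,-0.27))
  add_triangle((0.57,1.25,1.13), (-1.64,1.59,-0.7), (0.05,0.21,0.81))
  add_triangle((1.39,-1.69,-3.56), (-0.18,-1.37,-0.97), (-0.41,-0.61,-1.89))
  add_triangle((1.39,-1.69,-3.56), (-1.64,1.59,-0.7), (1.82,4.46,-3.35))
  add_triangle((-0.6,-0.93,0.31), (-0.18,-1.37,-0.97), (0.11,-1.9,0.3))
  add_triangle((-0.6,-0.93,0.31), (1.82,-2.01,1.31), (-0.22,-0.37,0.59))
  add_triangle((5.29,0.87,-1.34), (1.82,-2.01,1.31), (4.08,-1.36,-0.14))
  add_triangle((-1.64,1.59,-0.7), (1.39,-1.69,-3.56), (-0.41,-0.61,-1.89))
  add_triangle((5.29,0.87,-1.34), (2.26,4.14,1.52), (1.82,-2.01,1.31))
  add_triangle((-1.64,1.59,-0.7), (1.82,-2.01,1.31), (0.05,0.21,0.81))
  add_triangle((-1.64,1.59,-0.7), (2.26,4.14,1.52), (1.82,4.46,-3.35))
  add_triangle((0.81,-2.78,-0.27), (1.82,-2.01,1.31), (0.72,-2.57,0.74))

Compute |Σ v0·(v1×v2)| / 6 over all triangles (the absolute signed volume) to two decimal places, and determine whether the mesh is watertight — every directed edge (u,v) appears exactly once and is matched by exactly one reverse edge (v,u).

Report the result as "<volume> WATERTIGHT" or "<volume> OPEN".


88.39 OPEN

Per-triangle v0·(v1×v2)/6:
  t1: +16.6546
  t2: +0.2935
  t3: +2.9808
  t4: +0.6080
  t5: +2.1307
  t6: +7.8460
  t7: +0.4781
  t8: +7.0699
  t9: +0.1923
  t10: +1.6979
  t11: +2.5983
  t12: -0.0008
  t13: +6.2495
  t14: +5.8067
  t15: +0.3020
  t16: +0.0391
  t17: +1.5096
  t18: +0.3834
  t19: +1.2608
  t20: +0.0747
  t21: +0.3259
  t22: +0.7147
  t23: +7.4525
  t24: +0.2590
  t25: +0.2236
  t26: +1.3521
  t27: +0.9833
  t28: +10.1444
  t29: +0.0906
  t30: +8.0864
  t31: +0.5861
Σ = +88.3937 → |volume| = 88.39

Directed edges: 93 total; 3 unmatched, e.g. (0.11,-1.9,0.3)→(0.72,-2.57,0.74) → open.


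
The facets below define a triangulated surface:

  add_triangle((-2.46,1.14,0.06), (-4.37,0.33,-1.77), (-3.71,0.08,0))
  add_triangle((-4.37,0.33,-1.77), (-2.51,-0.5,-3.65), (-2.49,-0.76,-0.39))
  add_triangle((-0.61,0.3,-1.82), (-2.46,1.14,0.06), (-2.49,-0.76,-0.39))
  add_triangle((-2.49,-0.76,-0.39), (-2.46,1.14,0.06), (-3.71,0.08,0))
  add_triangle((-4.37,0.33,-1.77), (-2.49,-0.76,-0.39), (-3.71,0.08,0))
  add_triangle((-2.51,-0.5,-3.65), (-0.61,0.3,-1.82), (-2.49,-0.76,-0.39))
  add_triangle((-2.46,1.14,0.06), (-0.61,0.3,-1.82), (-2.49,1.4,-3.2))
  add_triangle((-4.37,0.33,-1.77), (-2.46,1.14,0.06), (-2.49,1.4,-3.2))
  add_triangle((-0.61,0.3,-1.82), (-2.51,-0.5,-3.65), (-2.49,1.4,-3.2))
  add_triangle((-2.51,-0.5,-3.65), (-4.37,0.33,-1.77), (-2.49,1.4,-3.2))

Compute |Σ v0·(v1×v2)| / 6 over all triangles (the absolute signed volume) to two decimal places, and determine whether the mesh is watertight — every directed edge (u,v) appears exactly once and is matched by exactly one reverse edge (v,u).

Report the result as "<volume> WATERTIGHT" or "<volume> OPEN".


8.67 WATERTIGHT

Per-triangle v0·(v1×v2)/6:
  t1: +1.1984
  t2: +2.1289
  t3: -1.4430
  t4: -0.2319
  t5: +0.9474
  t6: -0.4667
  t7: -0.1620
  t8: +2.4556
  t9: +0.8142
  t10: +3.4251
Σ = +8.6659 → |volume| = 8.67

Directed edges: 30 total, each appears once with its reverse present → watertight.


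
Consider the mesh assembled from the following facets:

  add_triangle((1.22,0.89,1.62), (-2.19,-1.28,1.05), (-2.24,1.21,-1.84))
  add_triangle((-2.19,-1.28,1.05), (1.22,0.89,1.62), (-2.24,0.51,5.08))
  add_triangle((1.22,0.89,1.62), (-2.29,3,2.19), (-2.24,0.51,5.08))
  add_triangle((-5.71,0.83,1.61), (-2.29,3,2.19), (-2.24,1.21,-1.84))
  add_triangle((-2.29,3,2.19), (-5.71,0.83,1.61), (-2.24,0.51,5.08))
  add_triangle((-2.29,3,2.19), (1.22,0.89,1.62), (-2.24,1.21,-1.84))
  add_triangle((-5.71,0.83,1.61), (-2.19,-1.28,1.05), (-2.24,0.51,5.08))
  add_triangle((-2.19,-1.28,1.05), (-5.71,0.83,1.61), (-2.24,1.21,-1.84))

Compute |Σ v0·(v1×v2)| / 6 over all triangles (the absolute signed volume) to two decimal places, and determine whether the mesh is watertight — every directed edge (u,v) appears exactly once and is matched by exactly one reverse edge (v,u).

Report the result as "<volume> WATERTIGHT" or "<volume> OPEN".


35.14 WATERTIGHT

Per-triangle v0·(v1×v2)/6:
  t1: -2.2157
  t2: +1.2054
  t3: +5.3687
  t4: +7.5732
  t5: +11.0200
  t6: +1.9476
  t7: +6.8423
  t8: +3.3955
Σ = +35.1371 → |volume| = 35.14

Directed edges: 24 total, each appears once with its reverse present → watertight.


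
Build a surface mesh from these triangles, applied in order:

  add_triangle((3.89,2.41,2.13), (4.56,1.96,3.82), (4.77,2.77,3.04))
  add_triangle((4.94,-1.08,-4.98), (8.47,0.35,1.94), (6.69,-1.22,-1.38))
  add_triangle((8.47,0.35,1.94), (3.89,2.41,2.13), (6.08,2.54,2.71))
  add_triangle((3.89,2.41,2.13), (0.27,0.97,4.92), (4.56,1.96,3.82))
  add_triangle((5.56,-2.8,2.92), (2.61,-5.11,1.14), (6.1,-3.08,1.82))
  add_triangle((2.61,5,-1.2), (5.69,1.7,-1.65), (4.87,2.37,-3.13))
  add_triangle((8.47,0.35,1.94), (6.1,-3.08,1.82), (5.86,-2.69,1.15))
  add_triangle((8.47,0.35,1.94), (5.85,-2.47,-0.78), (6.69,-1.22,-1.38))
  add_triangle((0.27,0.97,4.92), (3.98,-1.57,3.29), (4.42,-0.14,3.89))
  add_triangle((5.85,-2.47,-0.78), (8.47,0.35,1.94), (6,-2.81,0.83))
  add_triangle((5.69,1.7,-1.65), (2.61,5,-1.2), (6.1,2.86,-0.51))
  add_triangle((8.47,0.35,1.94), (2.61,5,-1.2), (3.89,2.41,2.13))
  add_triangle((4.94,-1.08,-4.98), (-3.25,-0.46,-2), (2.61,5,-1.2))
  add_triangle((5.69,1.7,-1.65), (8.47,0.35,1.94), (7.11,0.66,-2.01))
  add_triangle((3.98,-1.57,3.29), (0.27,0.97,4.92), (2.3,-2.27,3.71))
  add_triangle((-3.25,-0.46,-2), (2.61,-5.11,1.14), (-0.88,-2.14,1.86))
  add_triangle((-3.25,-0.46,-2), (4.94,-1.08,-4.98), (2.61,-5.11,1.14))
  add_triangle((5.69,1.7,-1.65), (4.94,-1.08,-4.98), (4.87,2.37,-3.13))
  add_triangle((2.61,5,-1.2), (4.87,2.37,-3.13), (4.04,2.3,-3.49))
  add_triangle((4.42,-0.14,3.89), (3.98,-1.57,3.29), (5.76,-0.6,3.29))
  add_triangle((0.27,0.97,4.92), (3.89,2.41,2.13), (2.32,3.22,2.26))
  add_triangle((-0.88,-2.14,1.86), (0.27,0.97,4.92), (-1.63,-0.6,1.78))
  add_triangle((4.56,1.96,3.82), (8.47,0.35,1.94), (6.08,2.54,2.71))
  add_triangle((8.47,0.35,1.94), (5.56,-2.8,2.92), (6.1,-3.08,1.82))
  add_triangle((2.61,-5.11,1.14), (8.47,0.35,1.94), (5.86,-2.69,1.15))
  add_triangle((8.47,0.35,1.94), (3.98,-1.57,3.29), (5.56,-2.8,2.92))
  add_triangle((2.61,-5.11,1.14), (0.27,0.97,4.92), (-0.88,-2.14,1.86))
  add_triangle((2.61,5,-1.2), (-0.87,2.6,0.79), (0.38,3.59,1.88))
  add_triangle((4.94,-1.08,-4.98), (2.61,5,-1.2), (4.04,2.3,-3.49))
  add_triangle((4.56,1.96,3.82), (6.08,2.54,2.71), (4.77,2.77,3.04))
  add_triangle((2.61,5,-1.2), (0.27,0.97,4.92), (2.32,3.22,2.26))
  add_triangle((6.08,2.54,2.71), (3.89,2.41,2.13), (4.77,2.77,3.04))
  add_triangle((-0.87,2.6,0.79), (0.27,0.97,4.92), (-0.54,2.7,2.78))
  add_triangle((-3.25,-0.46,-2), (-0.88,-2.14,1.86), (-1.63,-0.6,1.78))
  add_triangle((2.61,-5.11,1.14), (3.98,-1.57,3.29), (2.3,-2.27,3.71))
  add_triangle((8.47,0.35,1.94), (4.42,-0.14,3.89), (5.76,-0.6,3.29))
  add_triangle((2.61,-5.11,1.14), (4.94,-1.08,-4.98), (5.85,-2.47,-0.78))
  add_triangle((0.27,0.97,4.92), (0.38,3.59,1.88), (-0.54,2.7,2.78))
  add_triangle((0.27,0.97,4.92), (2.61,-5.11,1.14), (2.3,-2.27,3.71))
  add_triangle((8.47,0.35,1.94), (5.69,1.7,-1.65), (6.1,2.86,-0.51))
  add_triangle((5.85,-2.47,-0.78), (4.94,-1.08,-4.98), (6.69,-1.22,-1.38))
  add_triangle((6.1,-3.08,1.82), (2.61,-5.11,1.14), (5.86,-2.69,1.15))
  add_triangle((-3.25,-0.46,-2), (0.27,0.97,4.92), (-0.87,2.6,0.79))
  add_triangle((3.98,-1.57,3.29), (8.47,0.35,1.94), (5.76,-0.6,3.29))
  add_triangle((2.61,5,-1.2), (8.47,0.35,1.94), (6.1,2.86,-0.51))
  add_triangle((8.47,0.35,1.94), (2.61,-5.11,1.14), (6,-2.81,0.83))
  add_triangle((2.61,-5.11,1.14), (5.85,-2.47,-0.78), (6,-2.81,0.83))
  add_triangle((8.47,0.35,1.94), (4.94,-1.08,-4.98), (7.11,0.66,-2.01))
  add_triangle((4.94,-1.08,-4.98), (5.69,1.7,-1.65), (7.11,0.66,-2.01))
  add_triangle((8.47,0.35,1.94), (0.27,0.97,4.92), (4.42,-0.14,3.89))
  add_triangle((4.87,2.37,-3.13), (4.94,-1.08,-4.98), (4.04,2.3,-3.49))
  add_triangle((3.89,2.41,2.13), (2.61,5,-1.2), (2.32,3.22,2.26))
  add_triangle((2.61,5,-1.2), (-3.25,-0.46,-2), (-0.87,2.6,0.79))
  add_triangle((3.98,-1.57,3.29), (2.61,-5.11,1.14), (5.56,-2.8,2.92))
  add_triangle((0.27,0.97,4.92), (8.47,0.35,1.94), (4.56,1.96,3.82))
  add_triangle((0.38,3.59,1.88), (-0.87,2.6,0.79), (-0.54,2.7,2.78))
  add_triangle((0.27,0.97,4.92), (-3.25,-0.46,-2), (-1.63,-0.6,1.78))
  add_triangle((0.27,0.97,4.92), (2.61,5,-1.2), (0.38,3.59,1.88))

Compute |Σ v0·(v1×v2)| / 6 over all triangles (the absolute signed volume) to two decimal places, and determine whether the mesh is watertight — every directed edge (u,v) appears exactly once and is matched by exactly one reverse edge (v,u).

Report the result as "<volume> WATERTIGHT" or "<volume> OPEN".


312.40 WATERTIGHT

Per-triangle v0·(v1×v2)/6:
  t1: -0.0813
  t2: +7.6311
  t3: +0.1798
  t4: +3.3651
  t5: +4.8648
  t6: +6.4903
  t7: +2.6542
  t8: +6.6702
  t9: +4.8273
  t10: +7.0677
  t11: +5.4743
  t12: +14.2652
  t13: +22.8204
  t14: +5.9974
  t15: +5.5372
  t16: +7.6367
  t17: +23.3542
  t18: +7.2419
  t19: +2.8342
  t20: +1.8272
  t21: +5.0004
  t22: +2.7855
  t23: +5.6731
  t24: +5.9364
  t25: -3.6600
  t26: +6.1410
  t27: +9.5323
  t28: +3.3280
  t29: -1.0782
  t30: +1.3570
  t31: +3.3419
  t32: +0.4149
  t33: +0.2236
  t34: +2.5579
  t35: +5.8155
  t36: +2.5066
  t37: +15.4277
  t38: +2.3168
  t39: +2.9010
  t40: +6.9287
  t41: +6.2824
  t42: +2.2083
  t43: +6.3431
  t44: +2.0116
  t45: +6.5524
  t46: +6.3495
  t47: +5.9683
  t48: +9.7551
  t49: +5.0515
  t50: +6.1078
  t51: +3.0158
  t52: +5.2093
  t53: +7.4635
  t54: +4.1271
  t55: +8.3927
  t56: +1.2185
  t57: +2.3556
  t58: +5.8752
Σ = +312.3957 → |volume| = 312.40

Directed edges: 174 total, each appears once with its reverse present → watertight.


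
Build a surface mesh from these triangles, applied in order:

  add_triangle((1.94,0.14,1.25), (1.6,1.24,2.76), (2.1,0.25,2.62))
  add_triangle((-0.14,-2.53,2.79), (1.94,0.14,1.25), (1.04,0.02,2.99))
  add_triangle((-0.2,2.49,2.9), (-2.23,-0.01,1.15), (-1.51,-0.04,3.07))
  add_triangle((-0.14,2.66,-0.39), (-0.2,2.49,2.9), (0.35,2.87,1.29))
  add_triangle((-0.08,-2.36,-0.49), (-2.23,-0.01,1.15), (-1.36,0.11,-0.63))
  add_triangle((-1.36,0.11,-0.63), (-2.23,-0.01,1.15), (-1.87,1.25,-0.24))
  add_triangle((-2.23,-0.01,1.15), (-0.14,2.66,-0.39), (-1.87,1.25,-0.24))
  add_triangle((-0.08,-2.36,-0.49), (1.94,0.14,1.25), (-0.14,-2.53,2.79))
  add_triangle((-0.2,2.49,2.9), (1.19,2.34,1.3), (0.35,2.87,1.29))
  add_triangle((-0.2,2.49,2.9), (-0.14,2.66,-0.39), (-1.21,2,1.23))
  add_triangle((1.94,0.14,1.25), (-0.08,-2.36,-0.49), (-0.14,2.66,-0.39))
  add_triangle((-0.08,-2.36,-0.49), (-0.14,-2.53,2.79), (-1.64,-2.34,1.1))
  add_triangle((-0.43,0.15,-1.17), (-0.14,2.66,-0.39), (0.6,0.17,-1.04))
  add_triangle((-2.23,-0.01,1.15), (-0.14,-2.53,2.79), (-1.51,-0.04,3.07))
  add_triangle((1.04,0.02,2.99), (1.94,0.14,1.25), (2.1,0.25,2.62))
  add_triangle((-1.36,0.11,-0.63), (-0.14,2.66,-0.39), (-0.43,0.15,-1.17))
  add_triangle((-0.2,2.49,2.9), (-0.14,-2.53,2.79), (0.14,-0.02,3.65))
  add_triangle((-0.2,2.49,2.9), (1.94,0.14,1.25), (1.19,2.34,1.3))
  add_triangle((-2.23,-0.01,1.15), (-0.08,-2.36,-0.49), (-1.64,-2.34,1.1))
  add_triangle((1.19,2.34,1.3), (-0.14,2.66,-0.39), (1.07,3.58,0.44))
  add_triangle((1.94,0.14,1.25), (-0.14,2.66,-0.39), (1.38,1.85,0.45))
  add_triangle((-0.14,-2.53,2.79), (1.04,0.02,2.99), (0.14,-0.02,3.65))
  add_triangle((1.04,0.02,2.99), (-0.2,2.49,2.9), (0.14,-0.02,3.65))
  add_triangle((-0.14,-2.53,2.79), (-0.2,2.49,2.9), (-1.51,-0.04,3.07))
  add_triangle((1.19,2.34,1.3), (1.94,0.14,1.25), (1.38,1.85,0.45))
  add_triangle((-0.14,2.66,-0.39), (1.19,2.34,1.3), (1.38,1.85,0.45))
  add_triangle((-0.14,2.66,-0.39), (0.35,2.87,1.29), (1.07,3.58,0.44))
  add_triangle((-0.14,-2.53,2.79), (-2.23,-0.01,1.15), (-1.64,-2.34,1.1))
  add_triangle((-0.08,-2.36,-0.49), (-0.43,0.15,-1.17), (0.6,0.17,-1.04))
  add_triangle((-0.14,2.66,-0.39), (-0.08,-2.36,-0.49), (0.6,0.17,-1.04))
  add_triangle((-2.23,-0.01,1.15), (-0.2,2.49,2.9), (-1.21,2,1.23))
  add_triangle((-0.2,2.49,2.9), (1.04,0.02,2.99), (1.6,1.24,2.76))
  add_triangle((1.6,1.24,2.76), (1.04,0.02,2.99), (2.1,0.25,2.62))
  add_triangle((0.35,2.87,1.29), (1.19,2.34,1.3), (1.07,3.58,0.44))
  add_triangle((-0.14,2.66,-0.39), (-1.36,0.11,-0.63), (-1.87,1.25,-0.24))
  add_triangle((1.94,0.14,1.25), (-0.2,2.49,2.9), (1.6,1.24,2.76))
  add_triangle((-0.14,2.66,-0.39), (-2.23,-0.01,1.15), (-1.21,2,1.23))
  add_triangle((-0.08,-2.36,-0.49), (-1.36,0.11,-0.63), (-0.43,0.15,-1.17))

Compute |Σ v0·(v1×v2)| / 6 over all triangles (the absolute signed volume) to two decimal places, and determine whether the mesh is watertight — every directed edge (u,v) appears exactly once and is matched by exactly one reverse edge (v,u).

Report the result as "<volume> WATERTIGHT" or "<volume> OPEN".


Per-triangle v0·(v1×v2)/6:
  t1: +0.4056
  t2: +1.8389
  t3: +2.1558
  t4: +0.7776
  t5: +1.1905
  t6: +0.5707
  t7: +0.9748
  t8: +2.5497
  t9: +0.8304
  t10: +1.5526
  t11: +0.6067
  t12: +2.0013
  t13: +0.4999
  t14: +2.1204
  t15: +0.0964
  t16: +0.5743
  t17: +0.8527
  t18: +1.7757
  t19: +0.6836
  t20: -0.3550
  t21: -0.2095
  t22: +1.4101
  t23: +1.4175
  t24: +3.1586
  t25: +0.6219
  t26: +0.6563
  t27: +0.7401
  t28: +2.1172
  t29: +0.4648
  t30: -0.3176
  t31: +1.5236
  t32: +1.5237
  t33: +0.6495
  t34: +0.5811
  t35: +0.4570
  t36: +0.2988
  t37: +0.9438
  t38: +0.5326
Σ = +38.2719 → |volume| = 38.27

Directed edges: 114 total, each appears once with its reverse present → watertight.

38.27 WATERTIGHT


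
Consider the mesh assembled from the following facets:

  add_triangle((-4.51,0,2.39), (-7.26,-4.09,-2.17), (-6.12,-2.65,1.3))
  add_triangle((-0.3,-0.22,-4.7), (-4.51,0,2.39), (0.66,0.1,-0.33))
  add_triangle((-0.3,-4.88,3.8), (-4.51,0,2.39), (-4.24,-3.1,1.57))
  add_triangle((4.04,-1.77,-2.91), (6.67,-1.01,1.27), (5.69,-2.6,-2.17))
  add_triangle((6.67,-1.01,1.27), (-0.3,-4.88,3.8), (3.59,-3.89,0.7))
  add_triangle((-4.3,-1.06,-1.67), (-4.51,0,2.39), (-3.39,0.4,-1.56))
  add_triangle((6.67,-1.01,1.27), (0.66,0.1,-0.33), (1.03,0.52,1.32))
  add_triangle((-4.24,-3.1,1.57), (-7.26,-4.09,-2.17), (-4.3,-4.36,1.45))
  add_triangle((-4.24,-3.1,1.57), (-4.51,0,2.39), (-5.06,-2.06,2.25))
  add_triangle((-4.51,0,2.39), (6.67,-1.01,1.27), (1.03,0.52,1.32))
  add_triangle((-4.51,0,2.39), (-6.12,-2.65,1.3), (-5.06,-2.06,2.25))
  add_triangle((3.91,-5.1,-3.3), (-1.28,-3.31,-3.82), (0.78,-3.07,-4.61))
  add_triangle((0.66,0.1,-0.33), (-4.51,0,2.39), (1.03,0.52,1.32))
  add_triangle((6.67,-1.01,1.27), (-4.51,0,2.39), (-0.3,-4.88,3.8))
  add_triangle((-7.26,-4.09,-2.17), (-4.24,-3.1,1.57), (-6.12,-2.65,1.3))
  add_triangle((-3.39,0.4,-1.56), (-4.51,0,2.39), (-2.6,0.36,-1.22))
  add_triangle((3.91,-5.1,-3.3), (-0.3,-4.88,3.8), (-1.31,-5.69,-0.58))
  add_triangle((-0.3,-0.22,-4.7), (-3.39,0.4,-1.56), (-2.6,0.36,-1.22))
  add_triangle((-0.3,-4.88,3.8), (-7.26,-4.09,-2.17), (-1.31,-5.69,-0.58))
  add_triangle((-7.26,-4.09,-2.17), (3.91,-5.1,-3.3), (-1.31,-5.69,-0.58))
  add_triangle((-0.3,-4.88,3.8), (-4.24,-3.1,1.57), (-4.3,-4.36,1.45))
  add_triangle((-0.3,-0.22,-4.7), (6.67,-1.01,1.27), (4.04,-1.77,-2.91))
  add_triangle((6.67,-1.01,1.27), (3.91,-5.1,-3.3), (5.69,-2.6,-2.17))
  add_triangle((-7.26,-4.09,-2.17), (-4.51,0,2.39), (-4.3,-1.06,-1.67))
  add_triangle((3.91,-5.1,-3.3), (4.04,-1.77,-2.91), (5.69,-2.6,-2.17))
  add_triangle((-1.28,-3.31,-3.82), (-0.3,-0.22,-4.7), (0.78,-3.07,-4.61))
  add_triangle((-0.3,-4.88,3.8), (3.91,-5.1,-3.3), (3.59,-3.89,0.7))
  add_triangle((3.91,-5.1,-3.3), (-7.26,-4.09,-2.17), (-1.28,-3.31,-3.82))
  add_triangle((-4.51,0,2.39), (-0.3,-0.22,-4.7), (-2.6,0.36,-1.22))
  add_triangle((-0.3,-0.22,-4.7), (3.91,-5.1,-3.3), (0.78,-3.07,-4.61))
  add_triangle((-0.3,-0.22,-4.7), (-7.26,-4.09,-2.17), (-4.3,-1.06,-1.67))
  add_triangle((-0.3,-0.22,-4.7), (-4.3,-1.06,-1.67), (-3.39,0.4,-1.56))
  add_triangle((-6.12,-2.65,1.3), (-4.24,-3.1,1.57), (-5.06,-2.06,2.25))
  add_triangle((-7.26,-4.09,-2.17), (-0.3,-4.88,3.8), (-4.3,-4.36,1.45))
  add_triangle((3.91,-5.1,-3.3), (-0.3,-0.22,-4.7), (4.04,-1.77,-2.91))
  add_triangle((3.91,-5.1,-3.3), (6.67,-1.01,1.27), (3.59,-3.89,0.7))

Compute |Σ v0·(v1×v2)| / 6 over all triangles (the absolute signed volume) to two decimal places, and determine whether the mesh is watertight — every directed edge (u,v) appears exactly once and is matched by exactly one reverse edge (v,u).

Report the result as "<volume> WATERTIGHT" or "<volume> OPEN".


262.10 OPEN

Per-triangle v0·(v1×v2)/6:
  t1: +6.0120
  t2: +0.3620
  t3: +10.9672
  t4: +2.9212
  t5: +14.2587
  t6: +3.8616
  t7: +0.5922
  t8: +4.2976
  t9: -0.0428
  t10: +3.2945
  t11: +2.1495
  t12: +6.2686
  t13: +0.1325
  t14: +14.8599
  t15: +5.4323
  t16: +0.1272
  t17: +22.8912
  t18: +0.1406
  t19: +24.3808
  t20: +25.1109
  t21: +3.6387
  t22: +4.8925
  t23: +8.4878
  t24: +7.3452
  t25: +4.4329
  t26: +4.9516
  t27: +14.6448
  t28: +16.3756
  t29: -1.7444
  t30: +5.0513
  t31: +7.6242
  t32: +4.0845
  t33: +1.6046
  t34: +6.4727
  t35: +11.0969
  t36: +15.1282
Σ = +262.1044 → |volume| = 262.10

Directed edges: 108 total; 6 unmatched, e.g. (0.66,0.1,-0.33)→(-0.3,-0.22,-4.7) → open.


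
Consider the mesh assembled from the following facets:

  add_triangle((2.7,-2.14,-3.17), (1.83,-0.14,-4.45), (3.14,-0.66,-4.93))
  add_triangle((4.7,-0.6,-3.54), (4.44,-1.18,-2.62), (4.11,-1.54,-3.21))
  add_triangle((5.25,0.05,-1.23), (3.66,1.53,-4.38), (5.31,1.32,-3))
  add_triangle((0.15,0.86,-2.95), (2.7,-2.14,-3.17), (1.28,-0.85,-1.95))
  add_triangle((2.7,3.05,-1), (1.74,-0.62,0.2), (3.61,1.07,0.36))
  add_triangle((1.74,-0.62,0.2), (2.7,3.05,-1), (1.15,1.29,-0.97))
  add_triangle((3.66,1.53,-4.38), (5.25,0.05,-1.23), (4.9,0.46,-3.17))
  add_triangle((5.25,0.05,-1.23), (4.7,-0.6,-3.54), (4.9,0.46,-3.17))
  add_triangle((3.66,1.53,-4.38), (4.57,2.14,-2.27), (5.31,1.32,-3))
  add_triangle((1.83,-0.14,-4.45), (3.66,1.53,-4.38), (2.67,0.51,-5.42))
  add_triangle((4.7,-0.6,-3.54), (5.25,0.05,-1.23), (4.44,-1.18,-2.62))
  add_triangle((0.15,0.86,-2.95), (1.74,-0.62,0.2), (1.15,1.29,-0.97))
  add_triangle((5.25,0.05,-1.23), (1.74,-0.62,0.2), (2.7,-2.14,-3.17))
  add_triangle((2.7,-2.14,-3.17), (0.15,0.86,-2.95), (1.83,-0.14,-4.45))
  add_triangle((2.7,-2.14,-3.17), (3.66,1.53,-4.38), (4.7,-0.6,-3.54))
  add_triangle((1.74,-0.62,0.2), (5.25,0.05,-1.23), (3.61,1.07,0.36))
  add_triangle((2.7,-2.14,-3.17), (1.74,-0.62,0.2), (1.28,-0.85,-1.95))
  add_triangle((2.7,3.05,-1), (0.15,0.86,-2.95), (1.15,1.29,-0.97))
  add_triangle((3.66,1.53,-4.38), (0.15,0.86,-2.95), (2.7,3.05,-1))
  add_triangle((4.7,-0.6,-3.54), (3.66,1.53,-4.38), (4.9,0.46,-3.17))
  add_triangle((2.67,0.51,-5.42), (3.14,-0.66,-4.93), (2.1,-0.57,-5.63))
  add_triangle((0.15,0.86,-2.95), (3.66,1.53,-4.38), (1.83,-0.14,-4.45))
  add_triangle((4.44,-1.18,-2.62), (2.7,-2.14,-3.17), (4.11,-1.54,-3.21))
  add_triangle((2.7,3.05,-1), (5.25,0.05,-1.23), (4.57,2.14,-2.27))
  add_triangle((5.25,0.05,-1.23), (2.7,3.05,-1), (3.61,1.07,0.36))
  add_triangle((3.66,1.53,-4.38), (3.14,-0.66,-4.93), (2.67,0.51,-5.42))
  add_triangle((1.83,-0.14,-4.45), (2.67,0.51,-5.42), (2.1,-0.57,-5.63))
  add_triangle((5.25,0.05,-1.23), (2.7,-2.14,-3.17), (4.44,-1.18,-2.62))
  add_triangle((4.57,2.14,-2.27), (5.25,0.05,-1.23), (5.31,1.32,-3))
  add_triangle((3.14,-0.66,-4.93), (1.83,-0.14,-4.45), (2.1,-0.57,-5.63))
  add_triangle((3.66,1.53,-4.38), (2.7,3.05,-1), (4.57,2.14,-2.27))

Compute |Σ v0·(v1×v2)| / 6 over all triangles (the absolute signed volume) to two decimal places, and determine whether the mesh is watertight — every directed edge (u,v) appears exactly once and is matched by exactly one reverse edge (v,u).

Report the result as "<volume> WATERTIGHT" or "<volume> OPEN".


40.01 OPEN

Per-triangle v0·(v1×v2)/6:
  t1: +1.1607
  t2: +0.6309
  t3: +1.6154
  t4: -0.0084
  t5: -0.8315
  t6: -0.6365
  t7: +1.3713
  t8: +2.0228
  t9: +2.2256
  t10: -0.3925
  t11: +1.7171
  t12: -1.1707
  t13: +2.5649
  t14: +0.6220
  t15: +4.0608
  t16: +1.2223
  t17: -0.3188
  t18: -0.1809
  t19: +4.3321
  t20: +2.1949
  t21: +1.3904
  t22: +2.6286
  t23: +0.3036
  t24: +2.4997
  t25: +3.5237
  t26: +2.2436
  t27: +0.0199
  t28: +0.2799
  t29: +1.8890
  t30: -0.4048
  t31: +3.4368
Σ = +40.0119 → |volume| = 40.01

Directed edges: 93 total; 9 unmatched, e.g. (3.14,-0.66,-4.93)→(2.7,-2.14,-3.17) → open.


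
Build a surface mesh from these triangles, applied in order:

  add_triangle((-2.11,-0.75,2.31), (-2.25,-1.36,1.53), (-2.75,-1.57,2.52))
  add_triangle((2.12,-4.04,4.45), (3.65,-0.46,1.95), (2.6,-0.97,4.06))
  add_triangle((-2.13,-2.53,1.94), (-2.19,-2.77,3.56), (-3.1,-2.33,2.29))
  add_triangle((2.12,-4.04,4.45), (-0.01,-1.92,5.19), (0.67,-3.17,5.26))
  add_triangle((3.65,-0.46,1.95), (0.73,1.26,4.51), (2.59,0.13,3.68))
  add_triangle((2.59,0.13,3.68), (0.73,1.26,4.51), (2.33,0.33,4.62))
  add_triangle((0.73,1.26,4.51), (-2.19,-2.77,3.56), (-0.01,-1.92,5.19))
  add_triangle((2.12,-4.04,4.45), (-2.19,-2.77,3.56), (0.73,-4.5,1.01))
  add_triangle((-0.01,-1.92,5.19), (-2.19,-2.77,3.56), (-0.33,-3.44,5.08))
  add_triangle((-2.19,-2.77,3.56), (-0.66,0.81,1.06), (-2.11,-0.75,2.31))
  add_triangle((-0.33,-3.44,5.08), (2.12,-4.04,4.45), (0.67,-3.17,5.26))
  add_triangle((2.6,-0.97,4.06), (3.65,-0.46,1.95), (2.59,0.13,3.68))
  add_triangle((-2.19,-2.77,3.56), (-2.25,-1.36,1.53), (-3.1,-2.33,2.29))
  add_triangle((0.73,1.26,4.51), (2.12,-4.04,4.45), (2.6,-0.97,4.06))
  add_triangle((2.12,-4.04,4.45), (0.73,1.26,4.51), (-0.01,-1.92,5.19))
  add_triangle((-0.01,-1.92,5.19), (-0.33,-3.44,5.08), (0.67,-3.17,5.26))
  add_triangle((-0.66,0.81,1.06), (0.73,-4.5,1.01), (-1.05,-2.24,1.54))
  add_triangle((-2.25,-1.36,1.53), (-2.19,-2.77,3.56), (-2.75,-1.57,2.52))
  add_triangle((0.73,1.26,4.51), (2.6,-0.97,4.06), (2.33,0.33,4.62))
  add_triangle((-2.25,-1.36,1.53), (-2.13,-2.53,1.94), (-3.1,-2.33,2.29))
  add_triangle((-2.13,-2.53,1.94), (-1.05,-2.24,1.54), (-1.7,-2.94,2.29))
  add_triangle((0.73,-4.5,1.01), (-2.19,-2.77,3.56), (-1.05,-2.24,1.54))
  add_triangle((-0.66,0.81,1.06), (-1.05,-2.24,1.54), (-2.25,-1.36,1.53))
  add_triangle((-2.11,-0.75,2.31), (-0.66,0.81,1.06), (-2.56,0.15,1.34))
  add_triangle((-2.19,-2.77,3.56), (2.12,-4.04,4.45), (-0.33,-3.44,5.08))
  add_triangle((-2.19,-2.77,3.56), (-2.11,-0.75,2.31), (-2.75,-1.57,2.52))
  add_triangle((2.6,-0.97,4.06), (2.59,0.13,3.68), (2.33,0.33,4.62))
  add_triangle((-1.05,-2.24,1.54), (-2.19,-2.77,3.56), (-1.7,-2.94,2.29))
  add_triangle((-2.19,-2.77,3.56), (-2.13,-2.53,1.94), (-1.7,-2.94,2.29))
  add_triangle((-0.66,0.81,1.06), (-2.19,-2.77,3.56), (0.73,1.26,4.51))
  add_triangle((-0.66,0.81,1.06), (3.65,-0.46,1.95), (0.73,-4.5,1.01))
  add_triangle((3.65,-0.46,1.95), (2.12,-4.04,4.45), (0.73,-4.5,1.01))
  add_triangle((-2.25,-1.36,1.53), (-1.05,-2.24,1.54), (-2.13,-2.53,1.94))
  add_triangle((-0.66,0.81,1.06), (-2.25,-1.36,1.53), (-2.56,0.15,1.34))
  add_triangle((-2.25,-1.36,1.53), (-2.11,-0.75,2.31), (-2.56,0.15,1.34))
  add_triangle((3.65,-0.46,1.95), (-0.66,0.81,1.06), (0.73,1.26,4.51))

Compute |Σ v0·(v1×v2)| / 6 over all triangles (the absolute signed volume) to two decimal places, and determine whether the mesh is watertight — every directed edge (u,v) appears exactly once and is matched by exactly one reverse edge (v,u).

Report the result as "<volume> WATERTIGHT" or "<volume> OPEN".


Per-triangle v0·(v1×v2)/6:
  t1: +0.0978
  t2: +4.8339
  t3: +0.7194
  t4: +0.8456
  t5: +0.7447
  t6: +0.3721
  t7: +4.6017
  t8: +10.2415
  t9: +2.5448
  t10: +0.6633
  t11: +1.6787
  t12: +1.6389
  t13: +0.2556
  t14: +5.5015
  t15: +6.9214
  t16: +1.2572
  t17: -0.9051
  t18: +0.4241
  t19: +1.0996
  t20: +0.0007
  t21: +0.0706
  t22: +1.0614
  t23: -0.7424
  t24: +0.6631
  t25: +2.4354
  t26: +0.5859
  t27: +0.6557
  t28: +0.1095
  t29: +0.4672
  t30: +3.4216
  t31: -4.0621
  t32: +7.4727
  t33: -0.0889
  t34: -0.5707
  t35: +0.6360
  t36: +0.6598
Σ = +56.3123 → |volume| = 56.31

Directed edges: 108 total, each appears once with its reverse present → watertight.

56.31 WATERTIGHT


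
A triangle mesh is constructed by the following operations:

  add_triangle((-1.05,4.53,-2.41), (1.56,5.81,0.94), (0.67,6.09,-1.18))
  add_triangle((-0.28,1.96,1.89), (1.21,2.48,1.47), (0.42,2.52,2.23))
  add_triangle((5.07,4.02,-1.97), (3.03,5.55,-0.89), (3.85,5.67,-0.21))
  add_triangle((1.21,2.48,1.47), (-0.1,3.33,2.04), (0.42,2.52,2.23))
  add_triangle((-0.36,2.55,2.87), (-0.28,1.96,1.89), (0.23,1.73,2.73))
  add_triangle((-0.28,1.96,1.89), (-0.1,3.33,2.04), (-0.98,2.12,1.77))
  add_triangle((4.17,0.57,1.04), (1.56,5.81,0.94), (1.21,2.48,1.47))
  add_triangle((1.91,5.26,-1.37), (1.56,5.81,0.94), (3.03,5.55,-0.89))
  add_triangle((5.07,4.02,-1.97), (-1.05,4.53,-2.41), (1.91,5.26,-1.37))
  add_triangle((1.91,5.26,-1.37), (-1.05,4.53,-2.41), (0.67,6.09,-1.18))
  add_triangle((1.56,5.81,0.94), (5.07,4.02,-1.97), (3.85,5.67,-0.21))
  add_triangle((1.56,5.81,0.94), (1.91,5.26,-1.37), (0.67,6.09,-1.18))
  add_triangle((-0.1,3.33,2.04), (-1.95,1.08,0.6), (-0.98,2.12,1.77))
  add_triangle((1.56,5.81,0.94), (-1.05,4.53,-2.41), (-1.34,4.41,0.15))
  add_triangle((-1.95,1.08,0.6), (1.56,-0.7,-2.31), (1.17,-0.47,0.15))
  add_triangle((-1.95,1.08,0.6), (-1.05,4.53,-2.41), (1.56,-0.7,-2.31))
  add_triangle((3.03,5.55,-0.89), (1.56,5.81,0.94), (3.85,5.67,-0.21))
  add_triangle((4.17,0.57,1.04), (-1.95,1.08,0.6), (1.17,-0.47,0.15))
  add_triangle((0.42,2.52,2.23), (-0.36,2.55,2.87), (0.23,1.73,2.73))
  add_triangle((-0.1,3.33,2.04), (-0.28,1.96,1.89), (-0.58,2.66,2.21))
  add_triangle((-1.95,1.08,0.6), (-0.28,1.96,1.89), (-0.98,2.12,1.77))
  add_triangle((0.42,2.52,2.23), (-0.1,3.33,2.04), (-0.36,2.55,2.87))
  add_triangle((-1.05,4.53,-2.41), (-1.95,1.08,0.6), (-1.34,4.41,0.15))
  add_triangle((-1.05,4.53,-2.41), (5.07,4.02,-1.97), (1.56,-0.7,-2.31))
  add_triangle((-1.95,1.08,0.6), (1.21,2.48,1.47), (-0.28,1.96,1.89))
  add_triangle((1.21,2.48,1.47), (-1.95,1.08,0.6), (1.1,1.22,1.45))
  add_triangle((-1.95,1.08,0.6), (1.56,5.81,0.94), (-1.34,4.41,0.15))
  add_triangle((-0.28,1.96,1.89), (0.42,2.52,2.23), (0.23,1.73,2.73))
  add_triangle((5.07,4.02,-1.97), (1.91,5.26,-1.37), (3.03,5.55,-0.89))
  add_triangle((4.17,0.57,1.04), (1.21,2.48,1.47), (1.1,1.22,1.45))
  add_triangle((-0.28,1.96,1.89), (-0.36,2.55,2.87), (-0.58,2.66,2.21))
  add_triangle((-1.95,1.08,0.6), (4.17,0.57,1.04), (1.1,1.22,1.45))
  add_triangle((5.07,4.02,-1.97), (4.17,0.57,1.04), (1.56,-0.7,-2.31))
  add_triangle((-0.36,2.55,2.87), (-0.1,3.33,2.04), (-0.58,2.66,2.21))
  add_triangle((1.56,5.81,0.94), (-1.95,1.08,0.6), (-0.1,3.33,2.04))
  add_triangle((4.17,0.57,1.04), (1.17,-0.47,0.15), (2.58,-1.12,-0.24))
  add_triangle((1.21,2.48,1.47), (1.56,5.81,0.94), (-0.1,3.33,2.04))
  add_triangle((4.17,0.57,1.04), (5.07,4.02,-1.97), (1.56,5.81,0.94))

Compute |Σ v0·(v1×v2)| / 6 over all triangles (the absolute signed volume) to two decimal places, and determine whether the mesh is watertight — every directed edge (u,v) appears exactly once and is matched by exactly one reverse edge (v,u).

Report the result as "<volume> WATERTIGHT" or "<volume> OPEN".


Per-triangle v0·(v1×v2)/6:
  t1: +1.8144
  t2: -0.1326
  t3: +2.7847
  t4: +0.5027
  t5: -0.0626
  t6: +0.2927
  t7: +3.6578
  t8: +2.4500
  t9: +6.0739
  t10: +2.6219
  t11: -1.5497
  t12: +3.1193
  t13: +0.5329
  t14: +6.4452
  t15: -0.1330
  t16: +2.2027
  t17: +2.3489
  t18: +0.3429
  t19: +0.3803
  t20: -0.1201
  t21: +0.0633
  t22: +0.4677
  t23: +2.9214
  t24: +12.3329
  t25: -0.7661
  t26: +0.7358
  t27: +2.2617
  t28: -0.3017
  t29: +2.5793
  t30: +1.0228
  t31: -0.0264
  t32: -0.2927
  t33: +8.2938
  t34: +0.2717
  t35: +2.8469
  t36: +0.2416
  t37: +1.8198
  t38: +13.8551
Σ = +81.8993 → |volume| = 81.90

Directed edges: 114 total; 4 unmatched, e.g. (1.56,-0.7,-2.31)→(1.17,-0.47,0.15) → open.

81.90 OPEN


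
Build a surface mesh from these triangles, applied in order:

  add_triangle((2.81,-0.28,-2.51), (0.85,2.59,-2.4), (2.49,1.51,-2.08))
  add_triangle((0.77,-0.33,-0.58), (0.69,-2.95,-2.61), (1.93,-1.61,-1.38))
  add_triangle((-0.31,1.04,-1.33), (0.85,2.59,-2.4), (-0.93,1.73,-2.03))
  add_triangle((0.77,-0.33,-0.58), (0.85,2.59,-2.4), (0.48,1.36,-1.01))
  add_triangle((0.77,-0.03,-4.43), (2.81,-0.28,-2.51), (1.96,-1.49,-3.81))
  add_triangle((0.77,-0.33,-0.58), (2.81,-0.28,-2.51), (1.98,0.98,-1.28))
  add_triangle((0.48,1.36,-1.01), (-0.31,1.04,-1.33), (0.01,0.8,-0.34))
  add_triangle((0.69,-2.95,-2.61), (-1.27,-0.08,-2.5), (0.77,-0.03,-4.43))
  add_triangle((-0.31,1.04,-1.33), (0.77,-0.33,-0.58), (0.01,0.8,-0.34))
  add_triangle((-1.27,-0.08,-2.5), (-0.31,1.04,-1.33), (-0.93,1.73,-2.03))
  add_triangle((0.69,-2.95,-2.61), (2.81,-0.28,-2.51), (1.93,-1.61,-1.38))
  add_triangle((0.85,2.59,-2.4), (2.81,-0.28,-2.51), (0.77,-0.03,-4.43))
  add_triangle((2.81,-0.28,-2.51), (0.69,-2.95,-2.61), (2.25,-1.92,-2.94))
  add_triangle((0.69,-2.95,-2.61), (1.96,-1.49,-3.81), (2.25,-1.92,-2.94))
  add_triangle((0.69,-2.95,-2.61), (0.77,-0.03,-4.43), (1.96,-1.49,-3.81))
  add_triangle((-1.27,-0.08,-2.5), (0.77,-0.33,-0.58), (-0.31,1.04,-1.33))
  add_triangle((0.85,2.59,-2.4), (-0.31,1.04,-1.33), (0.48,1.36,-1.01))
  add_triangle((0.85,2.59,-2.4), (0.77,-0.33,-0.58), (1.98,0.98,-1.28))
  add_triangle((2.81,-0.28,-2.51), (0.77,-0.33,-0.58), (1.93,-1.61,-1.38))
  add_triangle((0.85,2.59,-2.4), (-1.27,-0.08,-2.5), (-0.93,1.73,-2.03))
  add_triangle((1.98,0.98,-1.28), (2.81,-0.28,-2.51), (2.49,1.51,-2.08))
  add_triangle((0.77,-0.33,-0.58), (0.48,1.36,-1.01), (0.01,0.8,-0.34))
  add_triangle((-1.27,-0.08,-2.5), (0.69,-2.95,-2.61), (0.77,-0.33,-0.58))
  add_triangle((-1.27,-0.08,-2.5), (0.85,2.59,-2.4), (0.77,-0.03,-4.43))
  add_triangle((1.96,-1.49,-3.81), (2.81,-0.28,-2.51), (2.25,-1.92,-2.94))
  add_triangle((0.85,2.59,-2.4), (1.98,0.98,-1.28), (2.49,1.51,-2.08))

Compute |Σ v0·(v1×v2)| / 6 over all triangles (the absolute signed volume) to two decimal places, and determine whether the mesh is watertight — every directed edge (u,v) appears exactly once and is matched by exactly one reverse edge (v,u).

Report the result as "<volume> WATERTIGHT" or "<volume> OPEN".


Per-triangle v0·(v1×v2)/6:
  t1: +1.5316
  t2: -0.2351
  t3: -0.1168
  t4: +0.1077
  t5: +2.3142
  t6: +0.1174
  t7: +0.0734
  t8: +3.7014
  t9: -0.1227
  t10: -0.2278
  t11: +1.7878
  t12: +4.6518
  t13: -0.3282
  t14: +1.2228
  t15: +2.5542
  t16: -0.5277
  t17: +0.0650
  t18: -0.4931
  t19: +0.0308
  t20: +1.4351
  t21: +0.3228
  t22: +0.0001
  t23: -1.0100
  t24: +3.2599
  t25: +1.0714
  t26: +0.1672
Σ = +21.3532 → |volume| = 21.35

Directed edges: 78 total, each appears once with its reverse present → watertight.

21.35 WATERTIGHT


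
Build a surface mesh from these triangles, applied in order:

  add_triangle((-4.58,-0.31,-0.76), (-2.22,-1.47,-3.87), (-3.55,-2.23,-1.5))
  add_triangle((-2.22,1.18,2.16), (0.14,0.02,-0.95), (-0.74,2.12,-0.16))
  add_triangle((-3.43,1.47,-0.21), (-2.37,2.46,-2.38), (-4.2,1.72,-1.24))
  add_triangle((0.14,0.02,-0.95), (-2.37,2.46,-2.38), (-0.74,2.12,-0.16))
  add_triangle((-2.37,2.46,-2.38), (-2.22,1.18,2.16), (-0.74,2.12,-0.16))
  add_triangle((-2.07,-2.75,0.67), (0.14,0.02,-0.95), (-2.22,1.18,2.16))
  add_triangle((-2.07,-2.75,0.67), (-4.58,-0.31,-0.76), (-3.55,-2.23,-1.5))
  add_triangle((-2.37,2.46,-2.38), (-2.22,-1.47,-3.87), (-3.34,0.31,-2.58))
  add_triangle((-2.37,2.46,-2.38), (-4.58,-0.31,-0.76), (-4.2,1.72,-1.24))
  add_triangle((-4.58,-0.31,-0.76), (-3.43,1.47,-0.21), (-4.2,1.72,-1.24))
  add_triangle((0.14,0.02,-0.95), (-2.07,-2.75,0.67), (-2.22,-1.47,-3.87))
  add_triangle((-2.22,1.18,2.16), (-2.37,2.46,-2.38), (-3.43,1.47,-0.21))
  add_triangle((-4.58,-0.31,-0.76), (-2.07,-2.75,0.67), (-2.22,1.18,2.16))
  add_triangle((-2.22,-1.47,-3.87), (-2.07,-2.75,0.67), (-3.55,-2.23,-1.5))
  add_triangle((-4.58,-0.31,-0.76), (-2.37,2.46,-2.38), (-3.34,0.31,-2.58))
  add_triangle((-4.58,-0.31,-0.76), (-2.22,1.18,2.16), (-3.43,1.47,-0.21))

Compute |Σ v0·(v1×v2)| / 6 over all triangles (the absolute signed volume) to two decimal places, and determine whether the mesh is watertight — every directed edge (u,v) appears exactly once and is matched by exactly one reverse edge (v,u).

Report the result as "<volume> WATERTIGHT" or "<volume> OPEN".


Per-triangle v0·(v1×v2)/6:
  t1: +4.4007
  t2: -0.4892
  t3: +0.9137
  t4: +0.6205
  t5: +2.6029
  t6: -1.2063
  t7: +3.3541
  t8: +3.1998
  t9: +1.9533
  t10: +1.2551
  t11: +0.7245
  t12: +2.1877
  t13: +6.0662
  t14: +2.5838
  t15: +3.2391
  t16: +2.9205
Σ = +34.3263 → |volume| = 34.33

Directed edges: 48 total; 6 unmatched, e.g. (-4.58,-0.31,-0.76)→(-2.22,-1.47,-3.87) → open.

34.33 OPEN


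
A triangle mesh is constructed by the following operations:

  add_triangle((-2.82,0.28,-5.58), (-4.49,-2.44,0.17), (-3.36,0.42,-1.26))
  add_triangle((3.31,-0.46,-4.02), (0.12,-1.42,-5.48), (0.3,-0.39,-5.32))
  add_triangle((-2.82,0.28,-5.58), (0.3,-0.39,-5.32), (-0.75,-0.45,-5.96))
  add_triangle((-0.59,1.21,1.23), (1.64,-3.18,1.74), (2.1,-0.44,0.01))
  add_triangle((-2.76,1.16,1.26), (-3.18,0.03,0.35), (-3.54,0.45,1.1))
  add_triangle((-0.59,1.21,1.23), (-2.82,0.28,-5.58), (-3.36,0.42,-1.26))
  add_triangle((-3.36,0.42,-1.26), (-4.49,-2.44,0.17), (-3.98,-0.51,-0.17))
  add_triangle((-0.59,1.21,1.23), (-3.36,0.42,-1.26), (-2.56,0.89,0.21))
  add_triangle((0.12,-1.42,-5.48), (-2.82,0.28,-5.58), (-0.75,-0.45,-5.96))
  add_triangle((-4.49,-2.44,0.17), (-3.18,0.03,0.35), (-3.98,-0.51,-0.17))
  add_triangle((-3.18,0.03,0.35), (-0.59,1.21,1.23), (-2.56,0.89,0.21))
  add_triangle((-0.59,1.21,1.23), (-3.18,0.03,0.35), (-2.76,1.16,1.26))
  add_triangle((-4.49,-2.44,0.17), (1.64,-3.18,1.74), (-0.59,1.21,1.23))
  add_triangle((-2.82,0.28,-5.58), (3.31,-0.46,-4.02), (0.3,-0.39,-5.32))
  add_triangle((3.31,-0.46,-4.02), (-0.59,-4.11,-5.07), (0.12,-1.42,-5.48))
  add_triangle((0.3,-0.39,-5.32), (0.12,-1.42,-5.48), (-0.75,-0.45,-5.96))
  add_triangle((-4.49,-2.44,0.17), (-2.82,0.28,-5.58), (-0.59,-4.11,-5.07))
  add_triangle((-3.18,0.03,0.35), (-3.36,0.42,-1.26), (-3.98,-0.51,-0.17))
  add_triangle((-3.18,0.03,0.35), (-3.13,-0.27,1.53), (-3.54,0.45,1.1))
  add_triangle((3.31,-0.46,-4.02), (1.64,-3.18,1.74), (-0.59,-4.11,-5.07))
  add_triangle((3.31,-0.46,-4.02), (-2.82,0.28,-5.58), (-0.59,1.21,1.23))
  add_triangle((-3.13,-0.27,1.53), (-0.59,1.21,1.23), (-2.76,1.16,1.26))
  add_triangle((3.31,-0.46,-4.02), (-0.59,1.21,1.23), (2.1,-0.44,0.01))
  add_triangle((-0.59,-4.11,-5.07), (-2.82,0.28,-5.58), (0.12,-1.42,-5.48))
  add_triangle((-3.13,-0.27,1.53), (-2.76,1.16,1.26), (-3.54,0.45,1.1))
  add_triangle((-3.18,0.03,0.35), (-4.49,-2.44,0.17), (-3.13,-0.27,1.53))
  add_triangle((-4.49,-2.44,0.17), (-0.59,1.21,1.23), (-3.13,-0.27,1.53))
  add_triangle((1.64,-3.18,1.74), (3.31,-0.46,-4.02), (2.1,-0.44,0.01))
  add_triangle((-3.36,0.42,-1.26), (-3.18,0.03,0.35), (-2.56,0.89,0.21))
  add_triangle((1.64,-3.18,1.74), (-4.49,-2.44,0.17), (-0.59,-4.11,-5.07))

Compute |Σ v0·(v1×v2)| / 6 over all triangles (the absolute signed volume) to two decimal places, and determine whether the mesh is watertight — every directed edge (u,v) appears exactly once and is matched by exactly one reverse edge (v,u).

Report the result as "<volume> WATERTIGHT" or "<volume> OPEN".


121.88 WATERTIGHT

Per-triangle v0·(v1×v2)/6:
  t1: +7.6762
  t2: +2.8115
  t3: +0.6999
  t4: +1.8825
  t5: +0.2158
  t6: +2.8187
  t7: +1.1768
  t8: +0.2812
  t9: +1.5528
  t10: +0.7059
  t11: +0.5805
  t12: -0.0898
  t13: +5.7434
  t14: +1.4244
  t15: +7.8562
  t16: +0.9784
  t17: +23.0330
  t18: +0.5981
  t19: +0.3745
  t20: +18.0539
  t21: +5.5719
  t22: +0.7454
  t23: +1.6353
  t24: +8.6191
  t25: +0.4247
  t26: +1.6112
  t27: -0.3236
  t28: +3.8649
  t29: +0.7332
  t30: +20.6247
Σ = +121.8807 → |volume| = 121.88

Directed edges: 90 total, each appears once with its reverse present → watertight.


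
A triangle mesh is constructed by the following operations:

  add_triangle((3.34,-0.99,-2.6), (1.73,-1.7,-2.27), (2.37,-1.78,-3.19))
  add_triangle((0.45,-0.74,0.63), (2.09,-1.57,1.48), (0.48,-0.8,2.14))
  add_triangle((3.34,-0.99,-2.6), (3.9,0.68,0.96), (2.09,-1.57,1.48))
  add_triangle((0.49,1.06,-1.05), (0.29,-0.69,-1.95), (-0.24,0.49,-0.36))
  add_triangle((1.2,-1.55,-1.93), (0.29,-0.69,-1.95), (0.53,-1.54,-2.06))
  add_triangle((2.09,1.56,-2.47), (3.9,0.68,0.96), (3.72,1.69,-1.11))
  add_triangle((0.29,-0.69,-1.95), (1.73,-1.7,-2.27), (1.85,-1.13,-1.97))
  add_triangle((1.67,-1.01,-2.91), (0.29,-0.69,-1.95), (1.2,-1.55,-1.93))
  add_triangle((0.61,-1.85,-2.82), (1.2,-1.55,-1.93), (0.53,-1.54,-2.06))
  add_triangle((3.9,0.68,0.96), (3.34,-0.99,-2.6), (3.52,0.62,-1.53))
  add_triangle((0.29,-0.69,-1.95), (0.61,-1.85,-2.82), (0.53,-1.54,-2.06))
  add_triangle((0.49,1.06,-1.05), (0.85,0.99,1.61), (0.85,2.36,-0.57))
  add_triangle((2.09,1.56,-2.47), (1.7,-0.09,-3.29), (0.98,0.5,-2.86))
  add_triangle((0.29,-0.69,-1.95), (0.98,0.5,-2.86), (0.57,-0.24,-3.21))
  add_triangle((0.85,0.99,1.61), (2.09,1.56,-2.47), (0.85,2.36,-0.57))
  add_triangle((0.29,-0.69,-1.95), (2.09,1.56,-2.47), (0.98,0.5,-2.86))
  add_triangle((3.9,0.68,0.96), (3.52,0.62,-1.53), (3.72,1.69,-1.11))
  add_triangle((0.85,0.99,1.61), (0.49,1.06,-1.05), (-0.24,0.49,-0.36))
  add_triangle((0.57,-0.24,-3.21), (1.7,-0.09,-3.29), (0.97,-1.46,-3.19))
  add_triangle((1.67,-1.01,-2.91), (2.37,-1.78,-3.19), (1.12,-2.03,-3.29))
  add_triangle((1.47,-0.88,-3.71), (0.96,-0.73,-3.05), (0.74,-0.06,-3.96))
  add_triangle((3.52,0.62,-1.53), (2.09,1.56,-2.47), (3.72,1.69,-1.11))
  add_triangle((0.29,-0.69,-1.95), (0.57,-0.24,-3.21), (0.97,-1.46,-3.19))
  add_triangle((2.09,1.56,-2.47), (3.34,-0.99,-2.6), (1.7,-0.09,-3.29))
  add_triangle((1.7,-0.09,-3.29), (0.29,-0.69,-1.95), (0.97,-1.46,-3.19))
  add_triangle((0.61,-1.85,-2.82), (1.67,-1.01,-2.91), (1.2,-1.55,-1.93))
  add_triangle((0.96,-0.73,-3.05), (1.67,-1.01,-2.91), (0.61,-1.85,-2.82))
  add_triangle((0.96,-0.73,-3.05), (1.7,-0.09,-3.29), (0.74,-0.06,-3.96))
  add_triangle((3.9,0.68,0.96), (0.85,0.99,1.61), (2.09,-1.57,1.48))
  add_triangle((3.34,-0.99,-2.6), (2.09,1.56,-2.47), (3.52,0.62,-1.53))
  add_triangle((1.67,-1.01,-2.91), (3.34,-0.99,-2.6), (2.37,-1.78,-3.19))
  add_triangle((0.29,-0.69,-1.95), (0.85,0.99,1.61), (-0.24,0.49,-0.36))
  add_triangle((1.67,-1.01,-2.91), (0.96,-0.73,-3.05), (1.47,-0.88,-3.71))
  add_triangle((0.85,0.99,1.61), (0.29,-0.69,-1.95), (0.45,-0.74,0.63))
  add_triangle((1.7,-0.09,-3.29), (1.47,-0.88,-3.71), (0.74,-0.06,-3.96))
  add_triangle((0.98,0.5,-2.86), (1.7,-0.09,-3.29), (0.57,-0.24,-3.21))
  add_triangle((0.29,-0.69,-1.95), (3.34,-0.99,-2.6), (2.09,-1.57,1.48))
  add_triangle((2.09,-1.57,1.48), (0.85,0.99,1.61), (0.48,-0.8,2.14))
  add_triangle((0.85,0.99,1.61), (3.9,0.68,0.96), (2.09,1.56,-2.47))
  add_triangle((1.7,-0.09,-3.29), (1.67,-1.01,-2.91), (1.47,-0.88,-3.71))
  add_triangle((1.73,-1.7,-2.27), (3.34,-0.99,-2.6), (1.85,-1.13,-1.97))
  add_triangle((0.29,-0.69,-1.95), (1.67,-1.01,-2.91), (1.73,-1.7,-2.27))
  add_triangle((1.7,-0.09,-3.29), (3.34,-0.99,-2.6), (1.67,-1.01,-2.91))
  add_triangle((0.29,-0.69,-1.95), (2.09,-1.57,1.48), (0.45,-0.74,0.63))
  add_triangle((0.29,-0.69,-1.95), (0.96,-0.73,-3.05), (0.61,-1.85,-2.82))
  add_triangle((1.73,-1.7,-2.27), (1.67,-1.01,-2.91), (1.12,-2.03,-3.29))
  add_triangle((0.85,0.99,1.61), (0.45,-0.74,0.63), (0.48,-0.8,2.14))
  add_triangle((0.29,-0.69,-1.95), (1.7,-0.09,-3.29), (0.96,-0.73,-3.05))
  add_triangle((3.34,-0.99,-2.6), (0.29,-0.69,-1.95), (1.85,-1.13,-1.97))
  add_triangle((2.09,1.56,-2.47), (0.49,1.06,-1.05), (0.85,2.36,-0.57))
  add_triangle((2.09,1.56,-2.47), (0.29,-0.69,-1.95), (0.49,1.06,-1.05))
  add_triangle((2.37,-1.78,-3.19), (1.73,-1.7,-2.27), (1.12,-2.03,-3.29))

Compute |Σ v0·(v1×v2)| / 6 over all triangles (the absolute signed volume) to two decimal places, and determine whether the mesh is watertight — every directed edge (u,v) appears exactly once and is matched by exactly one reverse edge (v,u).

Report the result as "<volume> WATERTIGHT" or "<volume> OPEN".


29.30 WATERTIGHT

Per-triangle v0·(v1×v2)/6:
  t1: +0.3351
  t2: +0.2044
  t3: +5.2897
  t4: +0.2036
  t5: -0.1776
  t6: -0.4459
  t7: -0.2579
  t8: -0.3545
  t9: +0.0581
  t10: +2.4632
  t11: -0.0117
  t12: -0.2328
  t13: +0.7023
  t14: -0.1160
  t15: +1.5177
  t16: -0.4077
  t17: +1.6139
  t18: +0.2222
  t19: +0.7628
  t20: +0.4829
  t21: +0.1385
  t22: +1.3024
  t23: +0.1543
  t24: +2.1918
  t25: -0.3033
  t26: +0.4695
  t27: +0.4947
  t28: -0.4794
  t29: +2.2896
  t30: +2.2488
  t31: +0.5801
  t32: -0.2587
  t33: +0.0512
  t34: -0.4152
  t35: +0.5694
  t36: +0.3867
  t37: +1.9570
  t38: +1.1754
  t39: +2.7216
  t40: +0.2991
  t41: -0.0512
  t42: +0.3695
  t43: +0.9347
  t44: +0.3530
  t45: +0.1619
  t46: -0.5238
  t47: -0.2632
  t48: +0.0394
  t49: -0.3801
  t50: +0.3881
  t51: +0.5374
  t52: +0.3096
Σ = +29.3004 → |volume| = 29.30

Directed edges: 156 total, each appears once with its reverse present → watertight.
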